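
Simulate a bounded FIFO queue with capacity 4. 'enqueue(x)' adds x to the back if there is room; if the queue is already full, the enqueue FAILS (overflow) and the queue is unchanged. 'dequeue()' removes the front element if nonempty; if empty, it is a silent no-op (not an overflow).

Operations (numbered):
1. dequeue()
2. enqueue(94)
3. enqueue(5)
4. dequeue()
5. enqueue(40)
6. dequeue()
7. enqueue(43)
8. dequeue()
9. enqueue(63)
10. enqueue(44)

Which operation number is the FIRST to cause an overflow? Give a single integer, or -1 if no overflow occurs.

1. dequeue(): empty, no-op, size=0
2. enqueue(94): size=1
3. enqueue(5): size=2
4. dequeue(): size=1
5. enqueue(40): size=2
6. dequeue(): size=1
7. enqueue(43): size=2
8. dequeue(): size=1
9. enqueue(63): size=2
10. enqueue(44): size=3

Answer: -1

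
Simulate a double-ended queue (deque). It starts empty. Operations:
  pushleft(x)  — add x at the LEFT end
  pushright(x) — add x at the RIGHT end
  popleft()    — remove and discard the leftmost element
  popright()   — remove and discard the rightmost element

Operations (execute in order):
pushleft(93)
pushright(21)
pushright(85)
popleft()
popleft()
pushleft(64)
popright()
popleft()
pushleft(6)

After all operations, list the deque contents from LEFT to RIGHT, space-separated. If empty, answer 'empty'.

pushleft(93): [93]
pushright(21): [93, 21]
pushright(85): [93, 21, 85]
popleft(): [21, 85]
popleft(): [85]
pushleft(64): [64, 85]
popright(): [64]
popleft(): []
pushleft(6): [6]

Answer: 6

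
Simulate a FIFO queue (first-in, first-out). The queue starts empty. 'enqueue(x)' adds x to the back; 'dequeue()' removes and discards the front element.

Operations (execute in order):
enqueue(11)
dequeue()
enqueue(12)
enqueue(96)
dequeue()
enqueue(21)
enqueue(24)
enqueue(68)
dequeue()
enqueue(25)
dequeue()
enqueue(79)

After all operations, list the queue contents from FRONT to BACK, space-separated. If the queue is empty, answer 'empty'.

enqueue(11): [11]
dequeue(): []
enqueue(12): [12]
enqueue(96): [12, 96]
dequeue(): [96]
enqueue(21): [96, 21]
enqueue(24): [96, 21, 24]
enqueue(68): [96, 21, 24, 68]
dequeue(): [21, 24, 68]
enqueue(25): [21, 24, 68, 25]
dequeue(): [24, 68, 25]
enqueue(79): [24, 68, 25, 79]

Answer: 24 68 25 79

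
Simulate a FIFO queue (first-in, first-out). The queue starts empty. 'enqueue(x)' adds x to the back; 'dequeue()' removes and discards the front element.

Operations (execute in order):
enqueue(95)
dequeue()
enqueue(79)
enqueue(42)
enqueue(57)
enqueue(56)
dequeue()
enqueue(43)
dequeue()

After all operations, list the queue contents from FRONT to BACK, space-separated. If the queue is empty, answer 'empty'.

Answer: 57 56 43

Derivation:
enqueue(95): [95]
dequeue(): []
enqueue(79): [79]
enqueue(42): [79, 42]
enqueue(57): [79, 42, 57]
enqueue(56): [79, 42, 57, 56]
dequeue(): [42, 57, 56]
enqueue(43): [42, 57, 56, 43]
dequeue(): [57, 56, 43]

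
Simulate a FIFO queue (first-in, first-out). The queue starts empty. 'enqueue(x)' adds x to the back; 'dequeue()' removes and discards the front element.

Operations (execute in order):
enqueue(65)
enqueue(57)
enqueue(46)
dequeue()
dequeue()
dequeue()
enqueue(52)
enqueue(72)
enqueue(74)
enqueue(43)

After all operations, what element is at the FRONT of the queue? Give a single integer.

enqueue(65): queue = [65]
enqueue(57): queue = [65, 57]
enqueue(46): queue = [65, 57, 46]
dequeue(): queue = [57, 46]
dequeue(): queue = [46]
dequeue(): queue = []
enqueue(52): queue = [52]
enqueue(72): queue = [52, 72]
enqueue(74): queue = [52, 72, 74]
enqueue(43): queue = [52, 72, 74, 43]

Answer: 52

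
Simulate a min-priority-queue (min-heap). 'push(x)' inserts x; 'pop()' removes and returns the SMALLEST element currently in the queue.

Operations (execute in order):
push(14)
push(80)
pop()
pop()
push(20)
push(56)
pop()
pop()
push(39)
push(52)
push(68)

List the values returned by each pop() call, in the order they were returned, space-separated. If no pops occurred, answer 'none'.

push(14): heap contents = [14]
push(80): heap contents = [14, 80]
pop() → 14: heap contents = [80]
pop() → 80: heap contents = []
push(20): heap contents = [20]
push(56): heap contents = [20, 56]
pop() → 20: heap contents = [56]
pop() → 56: heap contents = []
push(39): heap contents = [39]
push(52): heap contents = [39, 52]
push(68): heap contents = [39, 52, 68]

Answer: 14 80 20 56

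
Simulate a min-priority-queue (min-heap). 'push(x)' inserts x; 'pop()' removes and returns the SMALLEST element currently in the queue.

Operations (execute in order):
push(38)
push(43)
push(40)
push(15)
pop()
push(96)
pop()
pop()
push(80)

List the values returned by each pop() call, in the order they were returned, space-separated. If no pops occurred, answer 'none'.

push(38): heap contents = [38]
push(43): heap contents = [38, 43]
push(40): heap contents = [38, 40, 43]
push(15): heap contents = [15, 38, 40, 43]
pop() → 15: heap contents = [38, 40, 43]
push(96): heap contents = [38, 40, 43, 96]
pop() → 38: heap contents = [40, 43, 96]
pop() → 40: heap contents = [43, 96]
push(80): heap contents = [43, 80, 96]

Answer: 15 38 40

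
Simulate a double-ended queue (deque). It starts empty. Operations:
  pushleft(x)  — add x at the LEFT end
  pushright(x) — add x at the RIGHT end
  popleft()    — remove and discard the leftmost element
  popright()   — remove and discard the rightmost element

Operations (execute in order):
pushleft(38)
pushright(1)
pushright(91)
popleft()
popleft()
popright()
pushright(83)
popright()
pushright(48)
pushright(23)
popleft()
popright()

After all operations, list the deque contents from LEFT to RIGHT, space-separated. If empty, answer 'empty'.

Answer: empty

Derivation:
pushleft(38): [38]
pushright(1): [38, 1]
pushright(91): [38, 1, 91]
popleft(): [1, 91]
popleft(): [91]
popright(): []
pushright(83): [83]
popright(): []
pushright(48): [48]
pushright(23): [48, 23]
popleft(): [23]
popright(): []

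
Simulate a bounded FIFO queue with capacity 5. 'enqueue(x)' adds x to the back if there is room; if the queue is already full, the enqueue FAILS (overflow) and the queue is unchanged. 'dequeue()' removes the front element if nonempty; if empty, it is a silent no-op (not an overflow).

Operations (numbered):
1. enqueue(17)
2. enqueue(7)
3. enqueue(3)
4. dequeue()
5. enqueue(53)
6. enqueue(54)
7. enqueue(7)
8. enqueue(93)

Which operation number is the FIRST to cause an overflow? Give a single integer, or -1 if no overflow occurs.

1. enqueue(17): size=1
2. enqueue(7): size=2
3. enqueue(3): size=3
4. dequeue(): size=2
5. enqueue(53): size=3
6. enqueue(54): size=4
7. enqueue(7): size=5
8. enqueue(93): size=5=cap → OVERFLOW (fail)

Answer: 8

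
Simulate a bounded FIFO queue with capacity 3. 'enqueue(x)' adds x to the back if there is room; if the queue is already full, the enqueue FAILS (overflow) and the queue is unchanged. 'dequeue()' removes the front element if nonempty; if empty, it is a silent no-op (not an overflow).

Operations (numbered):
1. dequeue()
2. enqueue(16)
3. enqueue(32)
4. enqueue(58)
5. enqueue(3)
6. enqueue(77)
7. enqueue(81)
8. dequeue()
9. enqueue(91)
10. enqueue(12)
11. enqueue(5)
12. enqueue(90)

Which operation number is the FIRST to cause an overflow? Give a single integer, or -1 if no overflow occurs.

Answer: 5

Derivation:
1. dequeue(): empty, no-op, size=0
2. enqueue(16): size=1
3. enqueue(32): size=2
4. enqueue(58): size=3
5. enqueue(3): size=3=cap → OVERFLOW (fail)
6. enqueue(77): size=3=cap → OVERFLOW (fail)
7. enqueue(81): size=3=cap → OVERFLOW (fail)
8. dequeue(): size=2
9. enqueue(91): size=3
10. enqueue(12): size=3=cap → OVERFLOW (fail)
11. enqueue(5): size=3=cap → OVERFLOW (fail)
12. enqueue(90): size=3=cap → OVERFLOW (fail)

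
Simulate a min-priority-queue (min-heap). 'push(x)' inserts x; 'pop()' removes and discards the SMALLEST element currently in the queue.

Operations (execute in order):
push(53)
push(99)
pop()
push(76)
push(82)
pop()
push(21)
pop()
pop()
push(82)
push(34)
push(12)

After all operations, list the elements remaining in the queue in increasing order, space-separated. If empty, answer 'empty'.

Answer: 12 34 82 99

Derivation:
push(53): heap contents = [53]
push(99): heap contents = [53, 99]
pop() → 53: heap contents = [99]
push(76): heap contents = [76, 99]
push(82): heap contents = [76, 82, 99]
pop() → 76: heap contents = [82, 99]
push(21): heap contents = [21, 82, 99]
pop() → 21: heap contents = [82, 99]
pop() → 82: heap contents = [99]
push(82): heap contents = [82, 99]
push(34): heap contents = [34, 82, 99]
push(12): heap contents = [12, 34, 82, 99]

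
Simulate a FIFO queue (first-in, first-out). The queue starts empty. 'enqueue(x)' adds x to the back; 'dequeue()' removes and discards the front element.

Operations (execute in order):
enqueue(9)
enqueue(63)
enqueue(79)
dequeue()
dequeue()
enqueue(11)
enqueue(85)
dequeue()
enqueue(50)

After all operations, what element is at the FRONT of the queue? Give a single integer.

Answer: 11

Derivation:
enqueue(9): queue = [9]
enqueue(63): queue = [9, 63]
enqueue(79): queue = [9, 63, 79]
dequeue(): queue = [63, 79]
dequeue(): queue = [79]
enqueue(11): queue = [79, 11]
enqueue(85): queue = [79, 11, 85]
dequeue(): queue = [11, 85]
enqueue(50): queue = [11, 85, 50]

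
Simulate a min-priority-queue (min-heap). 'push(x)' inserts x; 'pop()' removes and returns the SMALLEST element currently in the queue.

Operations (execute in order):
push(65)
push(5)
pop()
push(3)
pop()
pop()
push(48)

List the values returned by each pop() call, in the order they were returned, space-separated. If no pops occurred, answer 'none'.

push(65): heap contents = [65]
push(5): heap contents = [5, 65]
pop() → 5: heap contents = [65]
push(3): heap contents = [3, 65]
pop() → 3: heap contents = [65]
pop() → 65: heap contents = []
push(48): heap contents = [48]

Answer: 5 3 65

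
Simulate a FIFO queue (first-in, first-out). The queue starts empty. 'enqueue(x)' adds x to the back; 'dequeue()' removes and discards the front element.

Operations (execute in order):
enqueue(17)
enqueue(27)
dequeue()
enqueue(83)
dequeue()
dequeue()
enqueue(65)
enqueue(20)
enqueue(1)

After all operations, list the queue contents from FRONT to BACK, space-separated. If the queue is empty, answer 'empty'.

enqueue(17): [17]
enqueue(27): [17, 27]
dequeue(): [27]
enqueue(83): [27, 83]
dequeue(): [83]
dequeue(): []
enqueue(65): [65]
enqueue(20): [65, 20]
enqueue(1): [65, 20, 1]

Answer: 65 20 1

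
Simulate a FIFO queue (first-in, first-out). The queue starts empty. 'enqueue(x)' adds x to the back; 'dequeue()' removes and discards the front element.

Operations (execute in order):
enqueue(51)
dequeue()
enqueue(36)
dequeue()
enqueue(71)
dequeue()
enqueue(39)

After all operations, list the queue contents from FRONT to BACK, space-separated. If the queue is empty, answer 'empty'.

Answer: 39

Derivation:
enqueue(51): [51]
dequeue(): []
enqueue(36): [36]
dequeue(): []
enqueue(71): [71]
dequeue(): []
enqueue(39): [39]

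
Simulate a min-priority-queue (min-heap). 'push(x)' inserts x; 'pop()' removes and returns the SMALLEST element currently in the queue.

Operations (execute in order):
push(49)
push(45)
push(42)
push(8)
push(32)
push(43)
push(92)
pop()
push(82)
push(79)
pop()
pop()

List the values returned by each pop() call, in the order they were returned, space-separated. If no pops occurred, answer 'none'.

push(49): heap contents = [49]
push(45): heap contents = [45, 49]
push(42): heap contents = [42, 45, 49]
push(8): heap contents = [8, 42, 45, 49]
push(32): heap contents = [8, 32, 42, 45, 49]
push(43): heap contents = [8, 32, 42, 43, 45, 49]
push(92): heap contents = [8, 32, 42, 43, 45, 49, 92]
pop() → 8: heap contents = [32, 42, 43, 45, 49, 92]
push(82): heap contents = [32, 42, 43, 45, 49, 82, 92]
push(79): heap contents = [32, 42, 43, 45, 49, 79, 82, 92]
pop() → 32: heap contents = [42, 43, 45, 49, 79, 82, 92]
pop() → 42: heap contents = [43, 45, 49, 79, 82, 92]

Answer: 8 32 42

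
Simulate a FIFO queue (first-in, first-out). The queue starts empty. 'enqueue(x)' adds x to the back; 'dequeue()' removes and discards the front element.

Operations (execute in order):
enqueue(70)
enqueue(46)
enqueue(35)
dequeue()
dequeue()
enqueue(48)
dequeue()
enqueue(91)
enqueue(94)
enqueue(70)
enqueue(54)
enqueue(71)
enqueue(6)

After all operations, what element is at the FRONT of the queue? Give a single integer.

enqueue(70): queue = [70]
enqueue(46): queue = [70, 46]
enqueue(35): queue = [70, 46, 35]
dequeue(): queue = [46, 35]
dequeue(): queue = [35]
enqueue(48): queue = [35, 48]
dequeue(): queue = [48]
enqueue(91): queue = [48, 91]
enqueue(94): queue = [48, 91, 94]
enqueue(70): queue = [48, 91, 94, 70]
enqueue(54): queue = [48, 91, 94, 70, 54]
enqueue(71): queue = [48, 91, 94, 70, 54, 71]
enqueue(6): queue = [48, 91, 94, 70, 54, 71, 6]

Answer: 48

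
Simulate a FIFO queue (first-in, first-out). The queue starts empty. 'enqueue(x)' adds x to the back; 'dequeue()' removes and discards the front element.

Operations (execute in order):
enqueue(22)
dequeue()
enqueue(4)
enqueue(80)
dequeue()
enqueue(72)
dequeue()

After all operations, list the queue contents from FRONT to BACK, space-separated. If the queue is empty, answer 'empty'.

Answer: 72

Derivation:
enqueue(22): [22]
dequeue(): []
enqueue(4): [4]
enqueue(80): [4, 80]
dequeue(): [80]
enqueue(72): [80, 72]
dequeue(): [72]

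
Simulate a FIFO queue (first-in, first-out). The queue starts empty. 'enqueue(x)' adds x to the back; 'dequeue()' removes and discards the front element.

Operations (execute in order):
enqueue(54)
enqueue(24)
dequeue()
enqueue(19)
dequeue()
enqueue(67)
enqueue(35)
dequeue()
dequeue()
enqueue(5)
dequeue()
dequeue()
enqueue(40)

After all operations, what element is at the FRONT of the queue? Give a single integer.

enqueue(54): queue = [54]
enqueue(24): queue = [54, 24]
dequeue(): queue = [24]
enqueue(19): queue = [24, 19]
dequeue(): queue = [19]
enqueue(67): queue = [19, 67]
enqueue(35): queue = [19, 67, 35]
dequeue(): queue = [67, 35]
dequeue(): queue = [35]
enqueue(5): queue = [35, 5]
dequeue(): queue = [5]
dequeue(): queue = []
enqueue(40): queue = [40]

Answer: 40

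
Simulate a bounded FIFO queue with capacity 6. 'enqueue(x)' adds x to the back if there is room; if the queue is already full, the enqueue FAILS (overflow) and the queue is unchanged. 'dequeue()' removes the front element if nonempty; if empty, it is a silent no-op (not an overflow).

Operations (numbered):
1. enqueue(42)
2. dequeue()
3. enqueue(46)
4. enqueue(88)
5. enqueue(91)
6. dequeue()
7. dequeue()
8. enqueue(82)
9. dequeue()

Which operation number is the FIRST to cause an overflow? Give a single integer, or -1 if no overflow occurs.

Answer: -1

Derivation:
1. enqueue(42): size=1
2. dequeue(): size=0
3. enqueue(46): size=1
4. enqueue(88): size=2
5. enqueue(91): size=3
6. dequeue(): size=2
7. dequeue(): size=1
8. enqueue(82): size=2
9. dequeue(): size=1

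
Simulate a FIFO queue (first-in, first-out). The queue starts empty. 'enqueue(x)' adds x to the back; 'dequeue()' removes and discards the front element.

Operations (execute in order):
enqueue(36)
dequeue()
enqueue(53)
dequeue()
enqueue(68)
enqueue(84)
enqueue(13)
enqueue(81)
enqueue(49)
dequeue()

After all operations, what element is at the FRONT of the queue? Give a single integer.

enqueue(36): queue = [36]
dequeue(): queue = []
enqueue(53): queue = [53]
dequeue(): queue = []
enqueue(68): queue = [68]
enqueue(84): queue = [68, 84]
enqueue(13): queue = [68, 84, 13]
enqueue(81): queue = [68, 84, 13, 81]
enqueue(49): queue = [68, 84, 13, 81, 49]
dequeue(): queue = [84, 13, 81, 49]

Answer: 84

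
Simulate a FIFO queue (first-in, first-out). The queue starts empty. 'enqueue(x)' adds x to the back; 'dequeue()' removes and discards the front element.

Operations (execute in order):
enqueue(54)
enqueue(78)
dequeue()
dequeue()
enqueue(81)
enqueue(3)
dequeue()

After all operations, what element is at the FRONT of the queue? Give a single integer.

enqueue(54): queue = [54]
enqueue(78): queue = [54, 78]
dequeue(): queue = [78]
dequeue(): queue = []
enqueue(81): queue = [81]
enqueue(3): queue = [81, 3]
dequeue(): queue = [3]

Answer: 3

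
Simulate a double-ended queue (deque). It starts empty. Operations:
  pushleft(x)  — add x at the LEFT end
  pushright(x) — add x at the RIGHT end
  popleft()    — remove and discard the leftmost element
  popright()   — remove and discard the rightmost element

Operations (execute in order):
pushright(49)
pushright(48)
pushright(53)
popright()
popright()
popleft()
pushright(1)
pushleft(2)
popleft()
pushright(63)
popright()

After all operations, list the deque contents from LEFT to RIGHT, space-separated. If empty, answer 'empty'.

pushright(49): [49]
pushright(48): [49, 48]
pushright(53): [49, 48, 53]
popright(): [49, 48]
popright(): [49]
popleft(): []
pushright(1): [1]
pushleft(2): [2, 1]
popleft(): [1]
pushright(63): [1, 63]
popright(): [1]

Answer: 1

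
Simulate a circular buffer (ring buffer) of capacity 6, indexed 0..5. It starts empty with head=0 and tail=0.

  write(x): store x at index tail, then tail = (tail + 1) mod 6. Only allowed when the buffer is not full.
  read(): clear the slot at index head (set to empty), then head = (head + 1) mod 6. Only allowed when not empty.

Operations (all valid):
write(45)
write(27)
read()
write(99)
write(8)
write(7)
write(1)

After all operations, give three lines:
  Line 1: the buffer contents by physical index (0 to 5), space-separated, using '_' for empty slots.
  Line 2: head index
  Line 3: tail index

write(45): buf=[45 _ _ _ _ _], head=0, tail=1, size=1
write(27): buf=[45 27 _ _ _ _], head=0, tail=2, size=2
read(): buf=[_ 27 _ _ _ _], head=1, tail=2, size=1
write(99): buf=[_ 27 99 _ _ _], head=1, tail=3, size=2
write(8): buf=[_ 27 99 8 _ _], head=1, tail=4, size=3
write(7): buf=[_ 27 99 8 7 _], head=1, tail=5, size=4
write(1): buf=[_ 27 99 8 7 1], head=1, tail=0, size=5

Answer: _ 27 99 8 7 1
1
0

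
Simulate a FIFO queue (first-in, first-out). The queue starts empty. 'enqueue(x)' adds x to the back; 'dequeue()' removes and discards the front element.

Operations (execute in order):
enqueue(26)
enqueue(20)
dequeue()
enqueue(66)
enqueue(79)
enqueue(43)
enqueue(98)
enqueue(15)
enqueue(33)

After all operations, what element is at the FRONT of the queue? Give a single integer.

enqueue(26): queue = [26]
enqueue(20): queue = [26, 20]
dequeue(): queue = [20]
enqueue(66): queue = [20, 66]
enqueue(79): queue = [20, 66, 79]
enqueue(43): queue = [20, 66, 79, 43]
enqueue(98): queue = [20, 66, 79, 43, 98]
enqueue(15): queue = [20, 66, 79, 43, 98, 15]
enqueue(33): queue = [20, 66, 79, 43, 98, 15, 33]

Answer: 20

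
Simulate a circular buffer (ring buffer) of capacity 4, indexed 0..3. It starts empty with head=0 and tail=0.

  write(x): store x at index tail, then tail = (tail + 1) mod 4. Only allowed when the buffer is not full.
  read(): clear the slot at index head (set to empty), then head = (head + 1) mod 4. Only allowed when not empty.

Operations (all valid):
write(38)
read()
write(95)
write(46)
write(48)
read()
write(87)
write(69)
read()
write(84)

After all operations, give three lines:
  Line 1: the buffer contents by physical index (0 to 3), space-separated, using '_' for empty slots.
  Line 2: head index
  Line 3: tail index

Answer: 87 69 84 48
3
3

Derivation:
write(38): buf=[38 _ _ _], head=0, tail=1, size=1
read(): buf=[_ _ _ _], head=1, tail=1, size=0
write(95): buf=[_ 95 _ _], head=1, tail=2, size=1
write(46): buf=[_ 95 46 _], head=1, tail=3, size=2
write(48): buf=[_ 95 46 48], head=1, tail=0, size=3
read(): buf=[_ _ 46 48], head=2, tail=0, size=2
write(87): buf=[87 _ 46 48], head=2, tail=1, size=3
write(69): buf=[87 69 46 48], head=2, tail=2, size=4
read(): buf=[87 69 _ 48], head=3, tail=2, size=3
write(84): buf=[87 69 84 48], head=3, tail=3, size=4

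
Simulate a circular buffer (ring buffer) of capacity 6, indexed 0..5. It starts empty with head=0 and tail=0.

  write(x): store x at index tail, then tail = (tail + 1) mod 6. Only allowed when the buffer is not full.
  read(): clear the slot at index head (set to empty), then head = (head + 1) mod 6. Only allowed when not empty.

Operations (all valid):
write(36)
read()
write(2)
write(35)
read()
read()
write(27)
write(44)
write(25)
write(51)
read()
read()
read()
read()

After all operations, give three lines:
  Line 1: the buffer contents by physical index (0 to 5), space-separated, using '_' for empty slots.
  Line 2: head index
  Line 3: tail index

Answer: _ _ _ _ _ _
1
1

Derivation:
write(36): buf=[36 _ _ _ _ _], head=0, tail=1, size=1
read(): buf=[_ _ _ _ _ _], head=1, tail=1, size=0
write(2): buf=[_ 2 _ _ _ _], head=1, tail=2, size=1
write(35): buf=[_ 2 35 _ _ _], head=1, tail=3, size=2
read(): buf=[_ _ 35 _ _ _], head=2, tail=3, size=1
read(): buf=[_ _ _ _ _ _], head=3, tail=3, size=0
write(27): buf=[_ _ _ 27 _ _], head=3, tail=4, size=1
write(44): buf=[_ _ _ 27 44 _], head=3, tail=5, size=2
write(25): buf=[_ _ _ 27 44 25], head=3, tail=0, size=3
write(51): buf=[51 _ _ 27 44 25], head=3, tail=1, size=4
read(): buf=[51 _ _ _ 44 25], head=4, tail=1, size=3
read(): buf=[51 _ _ _ _ 25], head=5, tail=1, size=2
read(): buf=[51 _ _ _ _ _], head=0, tail=1, size=1
read(): buf=[_ _ _ _ _ _], head=1, tail=1, size=0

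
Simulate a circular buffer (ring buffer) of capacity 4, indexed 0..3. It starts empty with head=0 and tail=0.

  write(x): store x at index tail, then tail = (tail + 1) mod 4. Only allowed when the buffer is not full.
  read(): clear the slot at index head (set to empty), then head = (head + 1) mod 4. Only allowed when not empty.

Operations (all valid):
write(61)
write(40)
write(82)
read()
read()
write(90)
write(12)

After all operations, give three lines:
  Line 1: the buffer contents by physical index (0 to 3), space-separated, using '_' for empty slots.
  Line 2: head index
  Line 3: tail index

write(61): buf=[61 _ _ _], head=0, tail=1, size=1
write(40): buf=[61 40 _ _], head=0, tail=2, size=2
write(82): buf=[61 40 82 _], head=0, tail=3, size=3
read(): buf=[_ 40 82 _], head=1, tail=3, size=2
read(): buf=[_ _ 82 _], head=2, tail=3, size=1
write(90): buf=[_ _ 82 90], head=2, tail=0, size=2
write(12): buf=[12 _ 82 90], head=2, tail=1, size=3

Answer: 12 _ 82 90
2
1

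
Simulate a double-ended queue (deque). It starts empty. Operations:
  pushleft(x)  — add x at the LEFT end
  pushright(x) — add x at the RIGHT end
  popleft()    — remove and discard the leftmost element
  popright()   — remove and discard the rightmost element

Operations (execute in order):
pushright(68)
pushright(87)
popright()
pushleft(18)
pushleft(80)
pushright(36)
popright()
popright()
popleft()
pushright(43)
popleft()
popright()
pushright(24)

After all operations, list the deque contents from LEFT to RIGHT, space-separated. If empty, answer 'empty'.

pushright(68): [68]
pushright(87): [68, 87]
popright(): [68]
pushleft(18): [18, 68]
pushleft(80): [80, 18, 68]
pushright(36): [80, 18, 68, 36]
popright(): [80, 18, 68]
popright(): [80, 18]
popleft(): [18]
pushright(43): [18, 43]
popleft(): [43]
popright(): []
pushright(24): [24]

Answer: 24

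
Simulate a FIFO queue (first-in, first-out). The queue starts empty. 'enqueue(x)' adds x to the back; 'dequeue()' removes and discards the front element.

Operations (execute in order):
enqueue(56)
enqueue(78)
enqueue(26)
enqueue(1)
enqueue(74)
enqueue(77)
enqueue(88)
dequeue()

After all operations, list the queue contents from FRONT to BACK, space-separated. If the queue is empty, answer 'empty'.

enqueue(56): [56]
enqueue(78): [56, 78]
enqueue(26): [56, 78, 26]
enqueue(1): [56, 78, 26, 1]
enqueue(74): [56, 78, 26, 1, 74]
enqueue(77): [56, 78, 26, 1, 74, 77]
enqueue(88): [56, 78, 26, 1, 74, 77, 88]
dequeue(): [78, 26, 1, 74, 77, 88]

Answer: 78 26 1 74 77 88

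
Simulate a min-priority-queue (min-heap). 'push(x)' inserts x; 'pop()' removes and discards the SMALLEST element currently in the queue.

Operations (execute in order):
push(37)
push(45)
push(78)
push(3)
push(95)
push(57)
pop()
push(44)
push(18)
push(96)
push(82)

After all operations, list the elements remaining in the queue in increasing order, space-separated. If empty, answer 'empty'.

Answer: 18 37 44 45 57 78 82 95 96

Derivation:
push(37): heap contents = [37]
push(45): heap contents = [37, 45]
push(78): heap contents = [37, 45, 78]
push(3): heap contents = [3, 37, 45, 78]
push(95): heap contents = [3, 37, 45, 78, 95]
push(57): heap contents = [3, 37, 45, 57, 78, 95]
pop() → 3: heap contents = [37, 45, 57, 78, 95]
push(44): heap contents = [37, 44, 45, 57, 78, 95]
push(18): heap contents = [18, 37, 44, 45, 57, 78, 95]
push(96): heap contents = [18, 37, 44, 45, 57, 78, 95, 96]
push(82): heap contents = [18, 37, 44, 45, 57, 78, 82, 95, 96]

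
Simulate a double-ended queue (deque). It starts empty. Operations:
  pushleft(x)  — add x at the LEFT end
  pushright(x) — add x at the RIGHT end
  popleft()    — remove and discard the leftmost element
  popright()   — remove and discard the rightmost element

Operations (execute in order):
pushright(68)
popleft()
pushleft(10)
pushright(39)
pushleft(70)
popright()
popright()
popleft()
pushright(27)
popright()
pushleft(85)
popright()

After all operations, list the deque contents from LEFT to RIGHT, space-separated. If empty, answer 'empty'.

Answer: empty

Derivation:
pushright(68): [68]
popleft(): []
pushleft(10): [10]
pushright(39): [10, 39]
pushleft(70): [70, 10, 39]
popright(): [70, 10]
popright(): [70]
popleft(): []
pushright(27): [27]
popright(): []
pushleft(85): [85]
popright(): []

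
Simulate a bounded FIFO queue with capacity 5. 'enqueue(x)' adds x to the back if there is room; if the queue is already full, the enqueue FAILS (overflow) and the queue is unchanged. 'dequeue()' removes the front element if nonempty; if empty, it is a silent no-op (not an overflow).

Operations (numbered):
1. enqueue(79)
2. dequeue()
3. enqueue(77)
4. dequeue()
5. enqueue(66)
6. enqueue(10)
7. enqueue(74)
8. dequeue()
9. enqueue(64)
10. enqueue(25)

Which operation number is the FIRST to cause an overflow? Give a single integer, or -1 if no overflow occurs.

1. enqueue(79): size=1
2. dequeue(): size=0
3. enqueue(77): size=1
4. dequeue(): size=0
5. enqueue(66): size=1
6. enqueue(10): size=2
7. enqueue(74): size=3
8. dequeue(): size=2
9. enqueue(64): size=3
10. enqueue(25): size=4

Answer: -1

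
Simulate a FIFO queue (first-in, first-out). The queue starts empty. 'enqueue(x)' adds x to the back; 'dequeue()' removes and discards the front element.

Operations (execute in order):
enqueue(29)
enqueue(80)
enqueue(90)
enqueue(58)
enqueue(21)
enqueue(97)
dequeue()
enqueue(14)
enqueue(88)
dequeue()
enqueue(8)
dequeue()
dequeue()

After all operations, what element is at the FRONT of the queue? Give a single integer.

enqueue(29): queue = [29]
enqueue(80): queue = [29, 80]
enqueue(90): queue = [29, 80, 90]
enqueue(58): queue = [29, 80, 90, 58]
enqueue(21): queue = [29, 80, 90, 58, 21]
enqueue(97): queue = [29, 80, 90, 58, 21, 97]
dequeue(): queue = [80, 90, 58, 21, 97]
enqueue(14): queue = [80, 90, 58, 21, 97, 14]
enqueue(88): queue = [80, 90, 58, 21, 97, 14, 88]
dequeue(): queue = [90, 58, 21, 97, 14, 88]
enqueue(8): queue = [90, 58, 21, 97, 14, 88, 8]
dequeue(): queue = [58, 21, 97, 14, 88, 8]
dequeue(): queue = [21, 97, 14, 88, 8]

Answer: 21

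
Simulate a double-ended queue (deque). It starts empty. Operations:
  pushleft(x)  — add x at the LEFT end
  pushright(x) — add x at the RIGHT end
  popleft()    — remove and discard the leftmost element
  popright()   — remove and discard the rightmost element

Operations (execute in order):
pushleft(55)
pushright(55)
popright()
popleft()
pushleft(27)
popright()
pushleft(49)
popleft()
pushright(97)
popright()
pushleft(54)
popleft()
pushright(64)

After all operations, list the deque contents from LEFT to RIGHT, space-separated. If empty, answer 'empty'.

pushleft(55): [55]
pushright(55): [55, 55]
popright(): [55]
popleft(): []
pushleft(27): [27]
popright(): []
pushleft(49): [49]
popleft(): []
pushright(97): [97]
popright(): []
pushleft(54): [54]
popleft(): []
pushright(64): [64]

Answer: 64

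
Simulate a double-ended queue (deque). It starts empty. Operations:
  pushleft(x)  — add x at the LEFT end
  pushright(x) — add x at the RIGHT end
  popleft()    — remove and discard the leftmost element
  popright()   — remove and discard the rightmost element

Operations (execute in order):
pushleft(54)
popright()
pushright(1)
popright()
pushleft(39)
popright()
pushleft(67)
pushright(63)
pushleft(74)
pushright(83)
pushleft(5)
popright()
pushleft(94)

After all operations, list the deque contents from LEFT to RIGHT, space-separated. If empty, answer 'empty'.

Answer: 94 5 74 67 63

Derivation:
pushleft(54): [54]
popright(): []
pushright(1): [1]
popright(): []
pushleft(39): [39]
popright(): []
pushleft(67): [67]
pushright(63): [67, 63]
pushleft(74): [74, 67, 63]
pushright(83): [74, 67, 63, 83]
pushleft(5): [5, 74, 67, 63, 83]
popright(): [5, 74, 67, 63]
pushleft(94): [94, 5, 74, 67, 63]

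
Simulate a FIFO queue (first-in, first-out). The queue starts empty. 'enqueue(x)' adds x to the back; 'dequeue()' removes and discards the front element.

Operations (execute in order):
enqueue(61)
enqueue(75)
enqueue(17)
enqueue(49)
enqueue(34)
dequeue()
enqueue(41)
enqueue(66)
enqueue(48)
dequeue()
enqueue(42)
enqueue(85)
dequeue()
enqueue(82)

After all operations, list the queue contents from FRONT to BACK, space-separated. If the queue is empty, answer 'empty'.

enqueue(61): [61]
enqueue(75): [61, 75]
enqueue(17): [61, 75, 17]
enqueue(49): [61, 75, 17, 49]
enqueue(34): [61, 75, 17, 49, 34]
dequeue(): [75, 17, 49, 34]
enqueue(41): [75, 17, 49, 34, 41]
enqueue(66): [75, 17, 49, 34, 41, 66]
enqueue(48): [75, 17, 49, 34, 41, 66, 48]
dequeue(): [17, 49, 34, 41, 66, 48]
enqueue(42): [17, 49, 34, 41, 66, 48, 42]
enqueue(85): [17, 49, 34, 41, 66, 48, 42, 85]
dequeue(): [49, 34, 41, 66, 48, 42, 85]
enqueue(82): [49, 34, 41, 66, 48, 42, 85, 82]

Answer: 49 34 41 66 48 42 85 82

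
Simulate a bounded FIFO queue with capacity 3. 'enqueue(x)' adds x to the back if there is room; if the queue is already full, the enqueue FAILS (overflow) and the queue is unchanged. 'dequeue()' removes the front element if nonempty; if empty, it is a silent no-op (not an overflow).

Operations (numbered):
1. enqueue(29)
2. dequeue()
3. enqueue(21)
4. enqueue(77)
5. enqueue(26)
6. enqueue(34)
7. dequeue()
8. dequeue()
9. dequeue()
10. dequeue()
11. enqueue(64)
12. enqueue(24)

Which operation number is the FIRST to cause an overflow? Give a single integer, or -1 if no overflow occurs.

Answer: 6

Derivation:
1. enqueue(29): size=1
2. dequeue(): size=0
3. enqueue(21): size=1
4. enqueue(77): size=2
5. enqueue(26): size=3
6. enqueue(34): size=3=cap → OVERFLOW (fail)
7. dequeue(): size=2
8. dequeue(): size=1
9. dequeue(): size=0
10. dequeue(): empty, no-op, size=0
11. enqueue(64): size=1
12. enqueue(24): size=2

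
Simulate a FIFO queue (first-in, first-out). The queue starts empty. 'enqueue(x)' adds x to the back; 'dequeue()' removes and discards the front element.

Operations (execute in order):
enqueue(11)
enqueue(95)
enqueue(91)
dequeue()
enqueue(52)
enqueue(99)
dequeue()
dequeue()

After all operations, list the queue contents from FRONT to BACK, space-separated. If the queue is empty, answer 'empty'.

enqueue(11): [11]
enqueue(95): [11, 95]
enqueue(91): [11, 95, 91]
dequeue(): [95, 91]
enqueue(52): [95, 91, 52]
enqueue(99): [95, 91, 52, 99]
dequeue(): [91, 52, 99]
dequeue(): [52, 99]

Answer: 52 99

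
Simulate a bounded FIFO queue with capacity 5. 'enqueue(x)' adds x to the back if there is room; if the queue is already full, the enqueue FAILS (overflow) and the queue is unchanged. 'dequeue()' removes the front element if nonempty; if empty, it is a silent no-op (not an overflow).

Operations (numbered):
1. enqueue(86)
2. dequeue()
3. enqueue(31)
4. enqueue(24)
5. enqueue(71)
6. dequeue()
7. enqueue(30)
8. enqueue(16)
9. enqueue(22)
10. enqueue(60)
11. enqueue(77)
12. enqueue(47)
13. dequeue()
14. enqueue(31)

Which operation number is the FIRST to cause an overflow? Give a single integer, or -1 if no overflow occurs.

1. enqueue(86): size=1
2. dequeue(): size=0
3. enqueue(31): size=1
4. enqueue(24): size=2
5. enqueue(71): size=3
6. dequeue(): size=2
7. enqueue(30): size=3
8. enqueue(16): size=4
9. enqueue(22): size=5
10. enqueue(60): size=5=cap → OVERFLOW (fail)
11. enqueue(77): size=5=cap → OVERFLOW (fail)
12. enqueue(47): size=5=cap → OVERFLOW (fail)
13. dequeue(): size=4
14. enqueue(31): size=5

Answer: 10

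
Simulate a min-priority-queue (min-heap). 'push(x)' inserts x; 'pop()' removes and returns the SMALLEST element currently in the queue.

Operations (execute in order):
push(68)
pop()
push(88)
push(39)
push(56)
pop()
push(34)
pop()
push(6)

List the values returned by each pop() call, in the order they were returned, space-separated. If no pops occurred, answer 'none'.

Answer: 68 39 34

Derivation:
push(68): heap contents = [68]
pop() → 68: heap contents = []
push(88): heap contents = [88]
push(39): heap contents = [39, 88]
push(56): heap contents = [39, 56, 88]
pop() → 39: heap contents = [56, 88]
push(34): heap contents = [34, 56, 88]
pop() → 34: heap contents = [56, 88]
push(6): heap contents = [6, 56, 88]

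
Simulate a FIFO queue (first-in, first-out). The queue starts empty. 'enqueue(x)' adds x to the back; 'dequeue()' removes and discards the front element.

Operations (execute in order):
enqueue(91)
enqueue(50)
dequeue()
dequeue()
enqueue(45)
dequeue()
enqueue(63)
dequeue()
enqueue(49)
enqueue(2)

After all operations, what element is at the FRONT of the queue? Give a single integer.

enqueue(91): queue = [91]
enqueue(50): queue = [91, 50]
dequeue(): queue = [50]
dequeue(): queue = []
enqueue(45): queue = [45]
dequeue(): queue = []
enqueue(63): queue = [63]
dequeue(): queue = []
enqueue(49): queue = [49]
enqueue(2): queue = [49, 2]

Answer: 49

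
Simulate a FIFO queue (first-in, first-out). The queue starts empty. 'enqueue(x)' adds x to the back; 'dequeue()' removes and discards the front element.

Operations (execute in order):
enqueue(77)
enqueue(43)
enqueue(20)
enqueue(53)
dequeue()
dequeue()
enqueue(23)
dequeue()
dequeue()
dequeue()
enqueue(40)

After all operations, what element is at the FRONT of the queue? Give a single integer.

Answer: 40

Derivation:
enqueue(77): queue = [77]
enqueue(43): queue = [77, 43]
enqueue(20): queue = [77, 43, 20]
enqueue(53): queue = [77, 43, 20, 53]
dequeue(): queue = [43, 20, 53]
dequeue(): queue = [20, 53]
enqueue(23): queue = [20, 53, 23]
dequeue(): queue = [53, 23]
dequeue(): queue = [23]
dequeue(): queue = []
enqueue(40): queue = [40]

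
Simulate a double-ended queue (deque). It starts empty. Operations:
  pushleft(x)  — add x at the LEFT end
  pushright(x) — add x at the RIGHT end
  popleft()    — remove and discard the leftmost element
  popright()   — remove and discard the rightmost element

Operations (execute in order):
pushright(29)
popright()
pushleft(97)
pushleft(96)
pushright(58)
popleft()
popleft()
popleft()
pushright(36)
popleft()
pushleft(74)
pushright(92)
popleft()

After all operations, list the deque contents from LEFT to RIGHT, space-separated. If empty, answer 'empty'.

pushright(29): [29]
popright(): []
pushleft(97): [97]
pushleft(96): [96, 97]
pushright(58): [96, 97, 58]
popleft(): [97, 58]
popleft(): [58]
popleft(): []
pushright(36): [36]
popleft(): []
pushleft(74): [74]
pushright(92): [74, 92]
popleft(): [92]

Answer: 92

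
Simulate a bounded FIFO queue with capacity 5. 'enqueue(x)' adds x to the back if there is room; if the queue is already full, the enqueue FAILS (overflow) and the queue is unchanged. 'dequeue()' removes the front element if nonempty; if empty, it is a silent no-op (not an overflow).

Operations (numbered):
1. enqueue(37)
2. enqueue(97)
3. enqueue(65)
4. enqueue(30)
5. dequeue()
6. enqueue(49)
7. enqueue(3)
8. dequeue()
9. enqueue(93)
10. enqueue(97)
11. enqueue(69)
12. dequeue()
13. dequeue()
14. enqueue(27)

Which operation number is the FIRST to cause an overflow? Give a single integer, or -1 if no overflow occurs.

Answer: 10

Derivation:
1. enqueue(37): size=1
2. enqueue(97): size=2
3. enqueue(65): size=3
4. enqueue(30): size=4
5. dequeue(): size=3
6. enqueue(49): size=4
7. enqueue(3): size=5
8. dequeue(): size=4
9. enqueue(93): size=5
10. enqueue(97): size=5=cap → OVERFLOW (fail)
11. enqueue(69): size=5=cap → OVERFLOW (fail)
12. dequeue(): size=4
13. dequeue(): size=3
14. enqueue(27): size=4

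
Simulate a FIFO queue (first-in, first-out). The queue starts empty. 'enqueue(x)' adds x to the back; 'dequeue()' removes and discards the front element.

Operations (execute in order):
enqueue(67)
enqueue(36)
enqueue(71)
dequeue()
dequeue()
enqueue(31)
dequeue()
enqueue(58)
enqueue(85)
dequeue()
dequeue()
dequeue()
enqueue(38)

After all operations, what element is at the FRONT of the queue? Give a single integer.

enqueue(67): queue = [67]
enqueue(36): queue = [67, 36]
enqueue(71): queue = [67, 36, 71]
dequeue(): queue = [36, 71]
dequeue(): queue = [71]
enqueue(31): queue = [71, 31]
dequeue(): queue = [31]
enqueue(58): queue = [31, 58]
enqueue(85): queue = [31, 58, 85]
dequeue(): queue = [58, 85]
dequeue(): queue = [85]
dequeue(): queue = []
enqueue(38): queue = [38]

Answer: 38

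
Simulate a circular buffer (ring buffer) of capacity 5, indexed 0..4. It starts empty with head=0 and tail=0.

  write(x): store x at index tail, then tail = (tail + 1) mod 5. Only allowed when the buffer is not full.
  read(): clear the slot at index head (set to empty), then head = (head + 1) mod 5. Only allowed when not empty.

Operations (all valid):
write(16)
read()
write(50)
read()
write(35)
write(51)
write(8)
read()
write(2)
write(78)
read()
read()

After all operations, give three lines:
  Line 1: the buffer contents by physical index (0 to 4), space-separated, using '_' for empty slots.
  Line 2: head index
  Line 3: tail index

Answer: 2 78 _ _ _
0
2

Derivation:
write(16): buf=[16 _ _ _ _], head=0, tail=1, size=1
read(): buf=[_ _ _ _ _], head=1, tail=1, size=0
write(50): buf=[_ 50 _ _ _], head=1, tail=2, size=1
read(): buf=[_ _ _ _ _], head=2, tail=2, size=0
write(35): buf=[_ _ 35 _ _], head=2, tail=3, size=1
write(51): buf=[_ _ 35 51 _], head=2, tail=4, size=2
write(8): buf=[_ _ 35 51 8], head=2, tail=0, size=3
read(): buf=[_ _ _ 51 8], head=3, tail=0, size=2
write(2): buf=[2 _ _ 51 8], head=3, tail=1, size=3
write(78): buf=[2 78 _ 51 8], head=3, tail=2, size=4
read(): buf=[2 78 _ _ 8], head=4, tail=2, size=3
read(): buf=[2 78 _ _ _], head=0, tail=2, size=2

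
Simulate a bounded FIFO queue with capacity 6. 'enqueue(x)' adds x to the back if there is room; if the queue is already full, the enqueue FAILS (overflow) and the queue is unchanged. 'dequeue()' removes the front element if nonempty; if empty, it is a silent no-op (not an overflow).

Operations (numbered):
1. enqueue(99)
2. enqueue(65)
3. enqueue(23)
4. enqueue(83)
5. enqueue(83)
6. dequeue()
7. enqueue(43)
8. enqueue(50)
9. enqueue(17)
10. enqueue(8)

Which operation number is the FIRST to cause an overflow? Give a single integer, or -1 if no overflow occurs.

Answer: 9

Derivation:
1. enqueue(99): size=1
2. enqueue(65): size=2
3. enqueue(23): size=3
4. enqueue(83): size=4
5. enqueue(83): size=5
6. dequeue(): size=4
7. enqueue(43): size=5
8. enqueue(50): size=6
9. enqueue(17): size=6=cap → OVERFLOW (fail)
10. enqueue(8): size=6=cap → OVERFLOW (fail)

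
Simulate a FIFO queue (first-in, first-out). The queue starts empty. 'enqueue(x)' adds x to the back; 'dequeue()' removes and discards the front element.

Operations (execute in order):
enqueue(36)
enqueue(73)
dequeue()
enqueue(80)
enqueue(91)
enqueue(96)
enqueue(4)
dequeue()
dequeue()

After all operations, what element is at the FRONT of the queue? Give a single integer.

Answer: 91

Derivation:
enqueue(36): queue = [36]
enqueue(73): queue = [36, 73]
dequeue(): queue = [73]
enqueue(80): queue = [73, 80]
enqueue(91): queue = [73, 80, 91]
enqueue(96): queue = [73, 80, 91, 96]
enqueue(4): queue = [73, 80, 91, 96, 4]
dequeue(): queue = [80, 91, 96, 4]
dequeue(): queue = [91, 96, 4]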